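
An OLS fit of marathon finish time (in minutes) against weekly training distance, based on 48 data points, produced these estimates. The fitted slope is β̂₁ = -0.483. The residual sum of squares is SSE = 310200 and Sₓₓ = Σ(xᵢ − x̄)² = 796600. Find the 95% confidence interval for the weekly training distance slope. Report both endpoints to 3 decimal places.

(-0.668, -0.298)

MSE = SSE/(n − 2) = 310200/46 = 6743.48.
SE(β̂₁) = √(MSE/Sₓₓ) = √(6743.48/796600) = 0.0920072.
df = n − 2 = 46.
t* = t_{0.025, 46} = 2.012896.
Margin = t* × SE = 2.012896 × 0.0920072 = 0.18520.
CI: -0.483 ± 0.18520 → (-0.668, -0.298).
With 95% confidence, each one-unit increase in weekly training distance is associated with a change of between -0.668 and -0.298 minutes in marathon finish time.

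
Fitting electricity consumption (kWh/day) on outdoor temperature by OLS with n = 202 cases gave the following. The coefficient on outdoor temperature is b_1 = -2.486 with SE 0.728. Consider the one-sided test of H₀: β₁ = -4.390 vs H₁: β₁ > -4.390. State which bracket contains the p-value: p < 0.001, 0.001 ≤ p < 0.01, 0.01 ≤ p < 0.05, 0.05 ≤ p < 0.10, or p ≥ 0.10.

0.001 ≤ p < 0.01

t = (-2.486 − (-4.390)) / 0.728 = 2.615.
df = n − 2 = 202 − 2 = 200.
One-sided p = P(T_{200} > t) ≈ 0.0048.
So 0.001 ≤ p < 0.01.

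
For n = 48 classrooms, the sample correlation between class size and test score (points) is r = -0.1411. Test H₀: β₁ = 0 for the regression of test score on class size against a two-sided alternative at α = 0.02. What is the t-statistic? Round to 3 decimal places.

t = r·√(n − 2)/√(1 − r²) = -0.1411·√46/√0.980091 = -0.967.
df = n − 2 = 46.
Two-sided p ≈ 0.3388, which is ≥ 0.02, so fail to reject H₀.
The data do not give significant evidence of a linear association between class size and test score.

t = -0.967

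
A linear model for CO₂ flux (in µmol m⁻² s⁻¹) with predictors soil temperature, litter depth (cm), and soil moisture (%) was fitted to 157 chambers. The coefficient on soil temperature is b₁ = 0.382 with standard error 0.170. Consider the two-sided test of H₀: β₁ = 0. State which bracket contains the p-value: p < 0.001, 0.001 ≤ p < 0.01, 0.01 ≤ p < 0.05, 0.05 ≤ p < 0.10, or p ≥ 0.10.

0.01 ≤ p < 0.05

t = 0.382 / 0.170 = 2.247.
df = n − k − 1 = 157 − 3 − 1 = 153.
Two-sided p = 2·P(T_{153} > |t|) ≈ 0.0261.
So 0.01 ≤ p < 0.05.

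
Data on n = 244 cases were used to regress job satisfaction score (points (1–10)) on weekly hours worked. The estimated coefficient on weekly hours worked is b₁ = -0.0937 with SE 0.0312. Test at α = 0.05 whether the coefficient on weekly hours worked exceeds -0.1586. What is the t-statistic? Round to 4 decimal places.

H₀: β₁ = -0.1586 vs H₁: β₁ > -0.1586.
t = (b₁ − β₁⁰)/SE = (-0.0937 − (-0.1586)) / 0.0312 = 2.0801.
df = n − 2 = 244 − 2 = 242.
One-sided p ≈ 0.0193, which is < 0.05, so reject H₀.
There is evidence that the true slope on weekly hours worked exceeds -0.1586 points (1–10) per unit.

t = 2.0801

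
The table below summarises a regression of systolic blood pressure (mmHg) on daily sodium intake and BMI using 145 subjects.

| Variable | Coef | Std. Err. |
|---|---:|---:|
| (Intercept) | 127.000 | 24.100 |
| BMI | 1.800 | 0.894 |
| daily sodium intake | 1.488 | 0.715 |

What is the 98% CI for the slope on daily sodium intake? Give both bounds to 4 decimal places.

(-0.1943, 3.1703)

Read off: b = 1.488, SE = 0.715 for daily sodium intake.
df = n − k − 1 = 145 − 2 − 1 = 142.
t* = t_{0.01, 142} = 2.352895.
Margin = t* × SE = 2.352895 × 0.715 = 1.682320.
CI: 1.488 ± 1.682320 → (-0.1943, 3.1703).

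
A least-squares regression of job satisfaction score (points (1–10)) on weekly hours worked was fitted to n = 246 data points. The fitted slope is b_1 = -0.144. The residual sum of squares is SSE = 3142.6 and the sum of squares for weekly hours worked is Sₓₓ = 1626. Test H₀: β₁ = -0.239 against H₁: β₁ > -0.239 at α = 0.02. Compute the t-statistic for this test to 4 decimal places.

t = 1.0674

MSE = SSE/(n − 2) = 3142.6/244 = 12.8795.
SE(b_1) = √(MSE/Sₓₓ) = √(12.8795/1626) = 0.0889999.
t = (-0.144 − (-0.239)) / 0.0889999 = 1.0674.
df = n − 2 = 244.
One-sided p ≈ 0.1434, which is ≥ 0.02, so fail to reject H₀.
The data do not give significant evidence that the true slope on weekly hours worked exceeds -0.239 points (1–10) per unit.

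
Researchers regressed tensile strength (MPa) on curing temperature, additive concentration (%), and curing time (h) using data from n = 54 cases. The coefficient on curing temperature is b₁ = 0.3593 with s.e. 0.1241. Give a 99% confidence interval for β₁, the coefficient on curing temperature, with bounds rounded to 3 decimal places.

(0.027, 0.692)

df = n − k − 1 = 54 − 3 − 1 = 50.
t* = t_{0.005, 50} = 2.677793.
Margin = t* × SE = 2.677793 × 0.1241 = 0.33231.
CI: 0.3593 ± 0.33231 → (0.027, 0.692).
With 99% confidence, each one-unit increase in curing temperature is associated with a change of between 0.027 and 0.692 MPa in tensile strength, holding the other predictors fixed.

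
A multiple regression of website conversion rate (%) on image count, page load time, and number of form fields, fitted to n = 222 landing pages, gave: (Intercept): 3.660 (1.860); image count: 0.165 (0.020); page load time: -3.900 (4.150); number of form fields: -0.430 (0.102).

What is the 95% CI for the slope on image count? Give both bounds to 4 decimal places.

(0.1256, 0.2044)

Read off: b = 0.165, SE = 0.020 for image count.
df = n − k − 1 = 222 − 3 − 1 = 218.
t* = t_{0.025, 218} = 1.970906.
Margin = t* × SE = 1.970906 × 0.020 = 0.039418.
CI: 0.165 ± 0.039418 → (0.1256, 0.2044).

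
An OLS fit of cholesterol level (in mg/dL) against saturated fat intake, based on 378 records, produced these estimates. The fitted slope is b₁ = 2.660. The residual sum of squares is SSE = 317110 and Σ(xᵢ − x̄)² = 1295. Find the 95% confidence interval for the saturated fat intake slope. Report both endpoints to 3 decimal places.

(1.073, 4.247)

MSE = SSE/(n − 2) = 317110/376 = 843.378.
SE(b₁) = √(MSE/Sₓₓ) = √(843.378/1295) = 0.807005.
df = n − 2 = 376.
t* = t_{0.025, 376} = 1.966293.
Margin = t* × SE = 1.966293 × 0.807005 = 1.58681.
CI: 2.660 ± 1.58681 → (1.073, 4.247).
With 95% confidence, each one-unit increase in saturated fat intake is associated with a change of between 1.073 and 4.247 mg/dL in cholesterol level.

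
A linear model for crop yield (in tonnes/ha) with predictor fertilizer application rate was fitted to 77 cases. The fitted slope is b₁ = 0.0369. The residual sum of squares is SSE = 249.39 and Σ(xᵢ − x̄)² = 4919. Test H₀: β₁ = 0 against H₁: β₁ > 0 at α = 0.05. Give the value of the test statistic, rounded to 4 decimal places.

MSE = SSE/(n − 2) = 249.39/75 = 3.3252.
SE(b₁) = √(MSE/Sₓₓ) = √(3.3252/4919) = 0.0259998.
t = 0.0369 / 0.0259998 = 1.4192.
df = n − 2 = 75.
One-sided p ≈ 0.0800, which is ≥ 0.05, so fail to reject H₀.
The data do not give significant evidence that the true slope on fertilizer application rate is positive.

t = 1.4192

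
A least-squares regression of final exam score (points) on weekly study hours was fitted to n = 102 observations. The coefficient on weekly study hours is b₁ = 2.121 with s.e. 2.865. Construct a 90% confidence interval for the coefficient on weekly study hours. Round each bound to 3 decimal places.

(-2.636, 6.878)

df = n − 2 = 102 − 2 = 100.
t* = t_{0.05, 100} = 1.660234.
Margin = t* × SE = 1.660234 × 2.865 = 4.75657.
CI: 2.121 ± 4.75657 → (-2.636, 6.878).
With 90% confidence, each one-unit increase in weekly study hours is associated with a change of between -2.636 and 6.878 points in final exam score.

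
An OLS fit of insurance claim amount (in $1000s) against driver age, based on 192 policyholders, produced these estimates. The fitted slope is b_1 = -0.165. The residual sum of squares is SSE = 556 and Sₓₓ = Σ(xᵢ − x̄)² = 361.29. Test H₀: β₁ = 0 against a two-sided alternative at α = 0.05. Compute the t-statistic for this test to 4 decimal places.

MSE = SSE/(n − 2) = 556/190 = 2.92632.
SE(b_1) = √(MSE/Sₓₓ) = √(2.92632/361.29) = 0.089998.
t = -0.165 / 0.089998 = -1.8334.
df = n − 2 = 190.
Two-sided p ≈ 0.0683, which is ≥ 0.05, so fail to reject H₀.
The data do not give significant evidence of an association between driver age and insurance claim amount.

t = -1.8334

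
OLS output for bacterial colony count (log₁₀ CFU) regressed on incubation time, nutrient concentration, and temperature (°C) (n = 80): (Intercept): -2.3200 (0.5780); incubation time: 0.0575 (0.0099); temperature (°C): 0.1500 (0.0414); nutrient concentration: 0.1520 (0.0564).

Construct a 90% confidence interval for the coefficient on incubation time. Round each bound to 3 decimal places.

Read off: b = 0.0575, SE = 0.0099 for incubation time.
df = n − k − 1 = 80 − 3 − 1 = 76.
t* = t_{0.05, 76} = 1.665151.
Margin = t* × SE = 1.665151 × 0.0099 = 0.01648.
CI: 0.0575 ± 0.01648 → (0.041, 0.074).

(0.041, 0.074)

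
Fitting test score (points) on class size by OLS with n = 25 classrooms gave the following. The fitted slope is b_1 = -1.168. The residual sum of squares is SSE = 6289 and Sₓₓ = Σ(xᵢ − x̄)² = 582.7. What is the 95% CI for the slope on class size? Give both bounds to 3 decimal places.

(-2.585, 0.249)

MSE = SSE/(n − 2) = 6289/23 = 273.435.
SE(b_1) = √(MSE/Sₓₓ) = √(273.435/582.7) = 0.685022.
df = n − 2 = 23.
t* = t_{0.025, 23} = 2.068658.
Margin = t* × SE = 2.068658 × 0.685022 = 1.41708.
CI: -1.168 ± 1.41708 → (-2.585, 0.249).
With 95% confidence, each one-unit increase in class size is associated with a change of between -2.585 and 0.249 points in test score.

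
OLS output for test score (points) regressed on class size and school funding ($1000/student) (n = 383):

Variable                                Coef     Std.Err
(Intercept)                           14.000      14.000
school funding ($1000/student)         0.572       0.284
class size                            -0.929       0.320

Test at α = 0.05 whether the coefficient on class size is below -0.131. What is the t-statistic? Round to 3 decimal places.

Read off: b = -0.929, SE = 0.320 for class size.
H₀: β₁ = -0.131 vs H₁: β₁ < -0.131.
t = (-0.929 − (-0.131)) / 0.320 = -2.494.
df = n − k − 1 = 383 − 2 − 1 = 380.
One-sided p ≈ 0.0065, which is < 0.05, so reject H₀.
There is evidence that the true slope on class size is below -0.131 points per unit, holding the other predictors fixed.

t = -2.494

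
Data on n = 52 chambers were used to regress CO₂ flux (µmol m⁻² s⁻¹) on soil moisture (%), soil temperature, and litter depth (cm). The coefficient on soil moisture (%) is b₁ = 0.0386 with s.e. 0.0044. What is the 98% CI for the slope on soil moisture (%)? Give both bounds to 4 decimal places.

(0.0280, 0.0492)

df = n − k − 1 = 52 − 3 − 1 = 48.
t* = t_{0.01, 48} = 2.406581.
Margin = t* × SE = 2.406581 × 0.0044 = 0.010589.
CI: 0.0386 ± 0.010589 → (0.0280, 0.0492).
With 98% confidence, each one-unit increase in soil moisture (%) is associated with a change of between 0.0280 and 0.0492 µmol m⁻² s⁻¹ in CO₂ flux, holding the other predictors fixed.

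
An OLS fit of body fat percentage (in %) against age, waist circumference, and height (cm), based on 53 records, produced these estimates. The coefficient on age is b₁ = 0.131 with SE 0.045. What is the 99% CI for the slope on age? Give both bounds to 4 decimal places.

df = n − k − 1 = 53 − 3 − 1 = 49.
t* = t_{0.005, 49} = 2.679952.
Margin = t* × SE = 2.679952 × 0.045 = 0.120598.
CI: 0.131 ± 0.120598 → (0.0104, 0.2516).
With 99% confidence, each one-unit increase in age is associated with a change of between 0.0104 and 0.2516 % in body fat percentage, holding the other predictors fixed.

(0.0104, 0.2516)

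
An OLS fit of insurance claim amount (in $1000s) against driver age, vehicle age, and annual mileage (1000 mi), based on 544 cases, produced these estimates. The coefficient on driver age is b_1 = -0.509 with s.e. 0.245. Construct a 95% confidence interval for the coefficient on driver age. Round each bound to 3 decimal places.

(-0.990, -0.028)

df = n − k − 1 = 544 − 3 − 1 = 540.
t* = t_{0.025, 540} = 1.964367.
Margin = t* × SE = 1.964367 × 0.245 = 0.48127.
CI: -0.509 ± 0.48127 → (-0.990, -0.028).
With 95% confidence, each one-unit increase in driver age is associated with a change of between -0.990 and -0.028 $1000s in insurance claim amount, holding the other predictors fixed.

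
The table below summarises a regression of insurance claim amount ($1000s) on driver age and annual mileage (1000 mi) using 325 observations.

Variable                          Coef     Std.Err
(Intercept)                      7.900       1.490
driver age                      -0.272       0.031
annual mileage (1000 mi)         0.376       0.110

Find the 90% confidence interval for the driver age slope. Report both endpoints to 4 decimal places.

Read off: b = -0.272, SE = 0.031 for driver age.
df = n − k − 1 = 325 − 2 − 1 = 322.
t* = t_{0.05, 322} = 1.6496.
Margin = t* × SE = 1.6496 × 0.031 = 0.051138.
CI: -0.272 ± 0.051138 → (-0.3231, -0.2209).

(-0.3231, -0.2209)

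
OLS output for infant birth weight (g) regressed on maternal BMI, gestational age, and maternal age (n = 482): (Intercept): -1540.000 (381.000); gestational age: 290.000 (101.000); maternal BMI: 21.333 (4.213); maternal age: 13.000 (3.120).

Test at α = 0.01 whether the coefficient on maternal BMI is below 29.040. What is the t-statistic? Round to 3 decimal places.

t = -1.829

Read off: b = 21.333, SE = 4.213 for maternal BMI.
H₀: β₁ = 29.040 vs H₁: β₁ < 29.040.
t = (21.333 − 29.040) / 4.213 = -1.829.
df = n − k − 1 = 482 − 3 − 1 = 478.
One-sided p ≈ 0.0340, which is ≥ 0.01, so fail to reject H₀.
The data do not give significant evidence that the true slope on maternal BMI is below 29.040 g per unit, holding the other predictors fixed.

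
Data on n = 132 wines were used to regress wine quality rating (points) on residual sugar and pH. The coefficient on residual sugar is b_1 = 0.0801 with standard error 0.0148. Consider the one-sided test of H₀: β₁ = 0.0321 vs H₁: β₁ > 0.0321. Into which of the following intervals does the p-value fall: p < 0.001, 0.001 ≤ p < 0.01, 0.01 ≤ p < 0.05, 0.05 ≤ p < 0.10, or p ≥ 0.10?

t = (0.0801 − 0.0321) / 0.0148 = 3.243.
df = n − k − 1 = 132 − 2 − 1 = 129.
One-sided p = P(T_{129} > t) ≈ 0.0008.
So p < 0.001.

p < 0.001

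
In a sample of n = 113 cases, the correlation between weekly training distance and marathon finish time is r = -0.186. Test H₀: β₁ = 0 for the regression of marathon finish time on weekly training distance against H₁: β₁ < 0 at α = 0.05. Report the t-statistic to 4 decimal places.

t = r·√(n − 2)/√(1 − r²) = -0.186·√111/√0.965404 = -1.9944.
df = n − 2 = 111.
One-sided p ≈ 0.0243, which is < 0.05, so reject H₀.
There is evidence of a linear association between weekly training distance and marathon finish time.

t = -1.9944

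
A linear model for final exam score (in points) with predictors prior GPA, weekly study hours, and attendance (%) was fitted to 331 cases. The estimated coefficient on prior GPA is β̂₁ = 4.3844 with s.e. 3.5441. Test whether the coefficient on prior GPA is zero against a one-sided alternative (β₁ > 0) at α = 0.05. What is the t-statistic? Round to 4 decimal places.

t = 1.2371

H₀: β₁ = 0 vs H₁: β₁ > 0.
t = (β̂₁ − β₁⁰)/SE = 4.3844 / 3.5441 = 1.2371.
df = n − k − 1 = 331 − 3 − 1 = 327.
One-sided p ≈ 0.1085, which is ≥ 0.05, so fail to reject H₀.
The data do not give significant evidence that the true slope on prior GPA is positive, holding the other predictors fixed.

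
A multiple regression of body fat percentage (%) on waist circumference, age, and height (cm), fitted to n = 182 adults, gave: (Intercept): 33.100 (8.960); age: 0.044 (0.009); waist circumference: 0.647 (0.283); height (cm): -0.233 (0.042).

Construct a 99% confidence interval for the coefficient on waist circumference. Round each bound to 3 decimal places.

(-0.090, 1.384)

Read off: b = 0.647, SE = 0.283 for waist circumference.
df = n − k − 1 = 182 − 3 − 1 = 178.
t* = t_{0.005, 178} = 2.603731.
Margin = t* × SE = 2.603731 × 0.283 = 0.73686.
CI: 0.647 ± 0.73686 → (-0.090, 1.384).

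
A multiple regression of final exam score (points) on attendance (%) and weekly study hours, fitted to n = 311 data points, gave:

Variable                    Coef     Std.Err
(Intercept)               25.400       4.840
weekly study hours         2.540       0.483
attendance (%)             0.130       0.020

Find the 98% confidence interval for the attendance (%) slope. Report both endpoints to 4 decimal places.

(0.0832, 0.1768)

Read off: b = 0.130, SE = 0.020 for attendance (%).
df = n − k − 1 = 311 − 2 − 1 = 308.
t* = t_{0.01, 308} = 2.338516.
Margin = t* × SE = 2.338516 × 0.020 = 0.046770.
CI: 0.130 ± 0.046770 → (0.0832, 0.1768).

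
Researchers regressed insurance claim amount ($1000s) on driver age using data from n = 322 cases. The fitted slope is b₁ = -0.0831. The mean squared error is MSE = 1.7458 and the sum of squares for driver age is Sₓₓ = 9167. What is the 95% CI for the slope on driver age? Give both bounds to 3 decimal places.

(-0.110, -0.056)

SE(b₁) = √(MSE/Sₓₓ) = √(1.7458/9167) = 0.0138001.
df = n − 2 = 320.
t* = t_{0.025, 320} = 1.967405.
Margin = t* × SE = 1.967405 × 0.0138001 = 0.02715.
CI: -0.0831 ± 0.02715 → (-0.110, -0.056).
With 95% confidence, each one-unit increase in driver age is associated with a change of between -0.110 and -0.056 $1000s in insurance claim amount.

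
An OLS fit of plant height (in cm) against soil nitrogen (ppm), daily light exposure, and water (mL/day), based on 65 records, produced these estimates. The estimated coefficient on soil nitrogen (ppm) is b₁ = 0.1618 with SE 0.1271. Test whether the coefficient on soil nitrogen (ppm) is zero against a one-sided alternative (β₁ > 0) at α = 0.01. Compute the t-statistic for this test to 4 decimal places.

H₀: β₁ = 0 vs H₁: β₁ > 0.
t = (b₁ − β₁⁰)/SE = 0.1618 / 0.1271 = 1.2730.
df = n − k − 1 = 65 − 3 − 1 = 61.
One-sided p ≈ 0.1039, which is ≥ 0.01, so fail to reject H₀.
The data do not give significant evidence that the true slope on soil nitrogen (ppm) is positive, holding the other predictors fixed.

t = 1.2730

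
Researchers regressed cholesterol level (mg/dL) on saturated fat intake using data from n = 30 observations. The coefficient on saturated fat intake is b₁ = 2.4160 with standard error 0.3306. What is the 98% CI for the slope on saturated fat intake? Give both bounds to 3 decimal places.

(1.600, 3.232)

df = n − 2 = 30 − 2 = 28.
t* = t_{0.01, 28} = 2.46714.
Margin = t* × SE = 2.46714 × 0.3306 = 0.81564.
CI: 2.4160 ± 0.81564 → (1.600, 3.232).
With 98% confidence, each one-unit increase in saturated fat intake is associated with a change of between 1.600 and 3.232 mg/dL in cholesterol level.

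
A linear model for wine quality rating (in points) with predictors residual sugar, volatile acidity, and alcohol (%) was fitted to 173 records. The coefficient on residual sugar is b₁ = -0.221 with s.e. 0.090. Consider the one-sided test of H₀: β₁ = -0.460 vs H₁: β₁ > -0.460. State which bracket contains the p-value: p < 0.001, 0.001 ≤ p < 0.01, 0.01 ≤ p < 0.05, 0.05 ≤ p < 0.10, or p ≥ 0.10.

t = (-0.221 − (-0.460)) / 0.090 = 2.656.
df = n − k − 1 = 173 − 3 − 1 = 169.
One-sided p = P(T_{169} > t) ≈ 0.0043.
So 0.001 ≤ p < 0.01.

0.001 ≤ p < 0.01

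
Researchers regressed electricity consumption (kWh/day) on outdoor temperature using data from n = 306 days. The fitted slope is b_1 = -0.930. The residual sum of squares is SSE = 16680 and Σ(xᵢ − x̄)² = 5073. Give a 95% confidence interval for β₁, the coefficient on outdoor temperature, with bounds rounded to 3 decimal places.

MSE = SSE/(n − 2) = 16680/304 = 54.8684.
SE(b_1) = √(MSE/Sₓₓ) = √(54.8684/5073) = 0.103999.
df = n − 2 = 304.
t* = t_{0.025, 304} = 1.967798.
Margin = t* × SE = 1.967798 × 0.103999 = 0.20465.
CI: -0.930 ± 0.20465 → (-1.135, -0.725).
With 95% confidence, each one-unit increase in outdoor temperature is associated with a change of between -1.135 and -0.725 kWh/day in electricity consumption.

(-1.135, -0.725)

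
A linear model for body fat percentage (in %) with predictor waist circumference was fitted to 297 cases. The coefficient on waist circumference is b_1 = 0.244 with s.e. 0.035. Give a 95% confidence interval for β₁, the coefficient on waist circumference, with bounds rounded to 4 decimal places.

df = n − 2 = 297 − 2 = 295.
t* = t_{0.025, 295} = 1.968038.
Margin = t* × SE = 1.968038 × 0.035 = 0.068881.
CI: 0.244 ± 0.068881 → (0.1751, 0.3129).
With 95% confidence, each one-unit increase in waist circumference is associated with a change of between 0.1751 and 0.3129 % in body fat percentage.

(0.1751, 0.3129)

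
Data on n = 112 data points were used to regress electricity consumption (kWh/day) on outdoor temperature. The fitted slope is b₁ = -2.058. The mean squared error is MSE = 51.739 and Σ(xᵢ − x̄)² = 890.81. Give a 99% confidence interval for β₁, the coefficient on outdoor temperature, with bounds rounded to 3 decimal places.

SE(b₁) = √(MSE/Sₓₓ) = √(51.739/890.81) = 0.241.
df = n − 2 = 110.
t* = t_{0.005, 110} = 2.621265.
Margin = t* × SE = 2.621265 × 0.241 = 0.63172.
CI: -2.058 ± 0.63172 → (-2.690, -1.426).
With 99% confidence, each one-unit increase in outdoor temperature is associated with a change of between -2.690 and -1.426 kWh/day in electricity consumption.

(-2.690, -1.426)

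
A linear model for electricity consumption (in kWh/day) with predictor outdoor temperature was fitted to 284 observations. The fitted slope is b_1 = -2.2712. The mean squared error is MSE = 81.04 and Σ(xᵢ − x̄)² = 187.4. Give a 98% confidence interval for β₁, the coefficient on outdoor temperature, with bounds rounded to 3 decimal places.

SE(b_1) = √(MSE/Sₓₓ) = √(81.04/187.4) = 0.657605.
df = n − 2 = 282.
t* = t_{0.01, 282} = 2.339644.
Margin = t* × SE = 2.339644 × 0.657605 = 1.53856.
CI: -2.2712 ± 1.53856 → (-3.810, -0.733).
With 98% confidence, each one-unit increase in outdoor temperature is associated with a change of between -3.810 and -0.733 kWh/day in electricity consumption.

(-3.810, -0.733)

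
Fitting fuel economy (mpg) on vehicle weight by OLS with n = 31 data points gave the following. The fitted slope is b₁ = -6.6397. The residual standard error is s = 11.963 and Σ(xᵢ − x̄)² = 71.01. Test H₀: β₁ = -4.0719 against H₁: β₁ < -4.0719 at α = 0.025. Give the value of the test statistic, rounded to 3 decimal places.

SE(b₁) = s/√Sₓₓ = 11.963/√71.01 = 1.41965.
t = (-6.6397 − (-4.0719)) / 1.41965 = -1.809.
df = n − 2 = 29.
One-sided p ≈ 0.0404, which is ≥ 0.025, so fail to reject H₀.
The data do not give significant evidence that the true slope on vehicle weight is below -4.0719 mpg per unit.

t = -1.809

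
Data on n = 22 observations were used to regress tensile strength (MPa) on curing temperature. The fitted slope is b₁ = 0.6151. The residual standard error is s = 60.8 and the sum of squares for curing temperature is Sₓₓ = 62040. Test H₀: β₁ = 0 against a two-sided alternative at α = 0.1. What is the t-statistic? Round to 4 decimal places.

SE(b₁) = s/√Sₓₓ = 60.8/√62040 = 0.2441.
t = 0.6151 / 0.2441 = 2.5199.
df = n − 2 = 20.
Two-sided p ≈ 0.0204, which is < 0.1, so reject H₀.
There is evidence that curing temperature is associated with tensile strength.

t = 2.5199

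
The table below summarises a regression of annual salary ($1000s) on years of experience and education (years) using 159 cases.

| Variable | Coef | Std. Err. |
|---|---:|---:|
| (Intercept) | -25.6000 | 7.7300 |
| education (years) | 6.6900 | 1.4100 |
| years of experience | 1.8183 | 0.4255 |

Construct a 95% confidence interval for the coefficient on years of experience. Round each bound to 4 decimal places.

Read off: b = 1.8183, SE = 0.4255 for years of experience.
df = n − k − 1 = 159 − 2 − 1 = 156.
t* = t_{0.025, 156} = 1.975288.
Margin = t* × SE = 1.975288 × 0.4255 = 0.840485.
CI: 1.8183 ± 0.840485 → (0.9778, 2.6588).

(0.9778, 2.6588)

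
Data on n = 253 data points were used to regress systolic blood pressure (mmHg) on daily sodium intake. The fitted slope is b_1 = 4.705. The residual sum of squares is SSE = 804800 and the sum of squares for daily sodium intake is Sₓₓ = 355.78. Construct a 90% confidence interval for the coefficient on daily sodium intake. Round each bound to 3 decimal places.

(-0.251, 9.661)

MSE = SSE/(n − 2) = 804800/251 = 3206.37.
SE(b_1) = √(MSE/Sₓₓ) = √(3206.37/355.78) = 3.00204.
df = n − 2 = 251.
t* = t_{0.05, 251} = 1.650947.
Margin = t* × SE = 1.650947 × 3.00204 = 4.95621.
CI: 4.705 ± 4.95621 → (-0.251, 9.661).
With 90% confidence, each one-unit increase in daily sodium intake is associated with a change of between -0.251 and 9.661 mmHg in systolic blood pressure.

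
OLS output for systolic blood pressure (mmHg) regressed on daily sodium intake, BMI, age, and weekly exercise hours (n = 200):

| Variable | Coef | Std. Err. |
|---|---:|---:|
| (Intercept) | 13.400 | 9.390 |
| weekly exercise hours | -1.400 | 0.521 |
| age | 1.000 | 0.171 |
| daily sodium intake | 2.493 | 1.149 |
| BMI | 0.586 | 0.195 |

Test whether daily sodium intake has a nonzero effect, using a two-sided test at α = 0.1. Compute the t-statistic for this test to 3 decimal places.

t = 2.170

Read off: b = 2.493, SE = 1.149 for daily sodium intake.
H₀: β₁ = 0 vs H₁: β₁ ≠ 0.
t = 2.493 / 1.149 = 2.170.
df = n − k − 1 = 200 − 4 − 1 = 195.
Two-sided p ≈ 0.0312, which is < 0.1, so reject H₀.
There is evidence that daily sodium intake is associated with systolic blood pressure, holding the other predictors fixed.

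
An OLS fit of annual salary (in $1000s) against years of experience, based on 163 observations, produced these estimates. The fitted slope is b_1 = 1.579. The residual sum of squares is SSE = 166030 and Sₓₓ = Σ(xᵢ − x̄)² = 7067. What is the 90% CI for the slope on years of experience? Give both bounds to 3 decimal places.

MSE = SSE/(n − 2) = 166030/161 = 1031.24.
SE(b_1) = √(MSE/Sₓₓ) = √(1031.24/7067) = 0.382.
df = n − 2 = 161.
t* = t_{0.05, 161} = 1.654373.
Margin = t* × SE = 1.654373 × 0.382 = 0.63197.
CI: 1.579 ± 0.63197 → (0.947, 2.211).
With 90% confidence, each one-unit increase in years of experience is associated with a change of between 0.947 and 2.211 $1000s in annual salary.

(0.947, 2.211)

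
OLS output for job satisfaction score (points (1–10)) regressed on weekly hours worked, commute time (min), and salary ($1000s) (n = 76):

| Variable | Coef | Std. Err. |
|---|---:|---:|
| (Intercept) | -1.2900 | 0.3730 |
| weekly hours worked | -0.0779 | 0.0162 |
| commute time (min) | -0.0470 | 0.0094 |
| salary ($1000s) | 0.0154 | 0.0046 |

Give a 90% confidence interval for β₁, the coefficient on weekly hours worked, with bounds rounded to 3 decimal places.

Read off: b = -0.0779, SE = 0.0162 for weekly hours worked.
df = n − k − 1 = 76 − 3 − 1 = 72.
t* = t_{0.05, 72} = 1.666294.
Margin = t* × SE = 1.666294 × 0.0162 = 0.02699.
CI: -0.0779 ± 0.02699 → (-0.105, -0.051).

(-0.105, -0.051)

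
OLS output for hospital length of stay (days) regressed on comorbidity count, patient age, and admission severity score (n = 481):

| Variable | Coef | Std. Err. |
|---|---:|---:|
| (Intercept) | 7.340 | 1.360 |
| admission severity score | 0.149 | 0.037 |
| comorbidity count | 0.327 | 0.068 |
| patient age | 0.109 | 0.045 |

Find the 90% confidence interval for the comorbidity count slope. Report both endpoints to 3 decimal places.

Read off: b = 0.327, SE = 0.068 for comorbidity count.
df = n − k − 1 = 481 − 3 − 1 = 477.
t* = t_{0.05, 477} = 1.648054.
Margin = t* × SE = 1.648054 × 0.068 = 0.11207.
CI: 0.327 ± 0.11207 → (0.215, 0.439).

(0.215, 0.439)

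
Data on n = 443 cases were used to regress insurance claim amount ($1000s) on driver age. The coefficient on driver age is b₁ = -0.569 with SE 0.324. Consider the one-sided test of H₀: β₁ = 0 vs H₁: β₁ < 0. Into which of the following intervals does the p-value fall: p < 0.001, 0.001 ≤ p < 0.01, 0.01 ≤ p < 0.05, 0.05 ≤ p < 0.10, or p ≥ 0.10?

0.01 ≤ p < 0.05

t = -0.569 / 0.324 = -1.756.
df = n − 2 = 443 − 2 = 441.
One-sided p = P(T_{441} < t) ≈ 0.0399.
So 0.01 ≤ p < 0.05.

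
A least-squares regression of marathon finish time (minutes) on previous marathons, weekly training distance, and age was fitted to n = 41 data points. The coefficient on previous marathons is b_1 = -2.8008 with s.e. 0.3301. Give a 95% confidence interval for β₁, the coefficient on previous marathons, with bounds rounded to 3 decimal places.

(-3.470, -2.132)

df = n − k − 1 = 41 − 3 − 1 = 37.
t* = t_{0.025, 37} = 2.026192.
Margin = t* × SE = 2.026192 × 0.3301 = 0.66885.
CI: -2.8008 ± 0.66885 → (-3.470, -2.132).
With 95% confidence, each one-unit increase in previous marathons is associated with a change of between -3.470 and -2.132 minutes in marathon finish time, holding the other predictors fixed.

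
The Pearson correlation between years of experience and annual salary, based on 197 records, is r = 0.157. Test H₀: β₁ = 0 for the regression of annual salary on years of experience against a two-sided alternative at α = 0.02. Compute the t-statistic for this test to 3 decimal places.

t = r·√(n − 2)/√(1 − r²) = 0.157·√195/√0.975351 = 2.220.
df = n − 2 = 195.
Two-sided p ≈ 0.0276, which is ≥ 0.02, so fail to reject H₀.
The data do not give significant evidence of a linear association between years of experience and annual salary.

t = 2.220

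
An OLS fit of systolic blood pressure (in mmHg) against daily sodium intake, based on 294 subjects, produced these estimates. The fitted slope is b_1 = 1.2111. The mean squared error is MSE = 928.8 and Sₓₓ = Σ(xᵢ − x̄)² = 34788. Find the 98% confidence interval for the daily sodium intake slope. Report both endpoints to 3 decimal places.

(0.829, 1.593)

SE(b_1) = √(MSE/Sₓₓ) = √(928.8/34788) = 0.163398.
df = n − 2 = 292.
t* = t_{0.01, 292} = 2.339186.
Margin = t* × SE = 2.339186 × 0.163398 = 0.38222.
CI: 1.2111 ± 0.38222 → (0.829, 1.593).
With 98% confidence, each one-unit increase in daily sodium intake is associated with a change of between 0.829 and 1.593 mmHg in systolic blood pressure.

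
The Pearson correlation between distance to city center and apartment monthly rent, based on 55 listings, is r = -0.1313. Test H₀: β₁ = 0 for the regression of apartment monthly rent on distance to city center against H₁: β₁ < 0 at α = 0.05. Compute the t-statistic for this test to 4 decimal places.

t = r·√(n − 2)/√(1 − r²) = -0.1313·√53/√0.98276 = -0.9642.
df = n − 2 = 53.
One-sided p ≈ 0.1697, which is ≥ 0.05, so fail to reject H₀.
The data do not give significant evidence of a linear association between distance to city center and apartment monthly rent.

t = -0.9642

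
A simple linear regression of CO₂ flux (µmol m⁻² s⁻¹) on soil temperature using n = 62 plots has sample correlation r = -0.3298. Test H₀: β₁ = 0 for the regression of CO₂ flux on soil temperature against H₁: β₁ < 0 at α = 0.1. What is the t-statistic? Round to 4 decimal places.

t = -2.7060

t = r·√(n − 2)/√(1 − r²) = -0.3298·√60/√0.891232 = -2.7060.
df = n − 2 = 60.
One-sided p ≈ 0.0044, which is < 0.1, so reject H₀.
There is evidence of a linear association between soil temperature and CO₂ flux.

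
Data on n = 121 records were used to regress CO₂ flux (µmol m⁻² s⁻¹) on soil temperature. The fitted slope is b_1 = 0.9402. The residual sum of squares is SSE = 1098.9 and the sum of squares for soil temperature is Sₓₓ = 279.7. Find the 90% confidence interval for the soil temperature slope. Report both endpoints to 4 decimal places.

(0.6390, 1.2414)

MSE = SSE/(n − 2) = 1098.9/119 = 9.23445.
SE(b_1) = √(MSE/Sₓₓ) = √(9.23445/279.7) = 0.181702.
df = n − 2 = 119.
t* = t_{0.05, 119} = 1.657759.
Margin = t* × SE = 1.657759 × 0.181702 = 0.301218.
CI: 0.9402 ± 0.301218 → (0.6390, 1.2414).
With 90% confidence, each one-unit increase in soil temperature is associated with a change of between 0.6390 and 1.2414 µmol m⁻² s⁻¹ in CO₂ flux.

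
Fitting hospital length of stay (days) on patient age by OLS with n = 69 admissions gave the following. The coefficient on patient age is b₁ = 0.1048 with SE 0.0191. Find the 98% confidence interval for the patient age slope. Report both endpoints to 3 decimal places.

(0.059, 0.150)

df = n − 2 = 69 − 2 = 67.
t* = t_{0.01, 67} = 2.383302.
Margin = t* × SE = 2.383302 × 0.0191 = 0.04552.
CI: 0.1048 ± 0.04552 → (0.059, 0.150).
With 98% confidence, each one-unit increase in patient age is associated with a change of between 0.059 and 0.150 days in hospital length of stay.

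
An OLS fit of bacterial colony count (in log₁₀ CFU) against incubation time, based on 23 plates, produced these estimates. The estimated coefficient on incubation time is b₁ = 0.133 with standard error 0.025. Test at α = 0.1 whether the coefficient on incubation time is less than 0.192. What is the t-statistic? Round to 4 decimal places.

H₀: β₁ = 0.192 vs H₁: β₁ < 0.192.
t = (b₁ − β₁⁰)/SE = (0.133 − 0.192) / 0.025 = -2.3600.
df = n − 2 = 23 − 2 = 21.
One-sided p ≈ 0.0140, which is < 0.1, so reject H₀.
There is evidence that the true slope on incubation time is below 0.192 log₁₀ CFU per unit.

t = -2.3600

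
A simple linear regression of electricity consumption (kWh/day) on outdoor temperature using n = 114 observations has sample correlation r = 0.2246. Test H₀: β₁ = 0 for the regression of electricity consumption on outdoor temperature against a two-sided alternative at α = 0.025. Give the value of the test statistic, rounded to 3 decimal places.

t = 2.439

t = r·√(n − 2)/√(1 − r²) = 0.2246·√112/√0.949555 = 2.439.
df = n − 2 = 112.
Two-sided p ≈ 0.0163, which is < 0.025, so reject H₀.
There is evidence of a linear association between outdoor temperature and electricity consumption.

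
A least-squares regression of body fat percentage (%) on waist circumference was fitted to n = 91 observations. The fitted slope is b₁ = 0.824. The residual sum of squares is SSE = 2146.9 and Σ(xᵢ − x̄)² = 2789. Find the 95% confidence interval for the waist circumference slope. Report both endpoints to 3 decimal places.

MSE = SSE/(n − 2) = 2146.9/89 = 24.1225.
SE(b₁) = √(MSE/Sₓₓ) = √(24.1225/2789) = 0.0930008.
df = n − 2 = 89.
t* = t_{0.025, 89} = 1.986979.
Margin = t* × SE = 1.986979 × 0.0930008 = 0.18479.
CI: 0.824 ± 0.18479 → (0.639, 1.009).
With 95% confidence, each one-unit increase in waist circumference is associated with a change of between 0.639 and 1.009 % in body fat percentage.

(0.639, 1.009)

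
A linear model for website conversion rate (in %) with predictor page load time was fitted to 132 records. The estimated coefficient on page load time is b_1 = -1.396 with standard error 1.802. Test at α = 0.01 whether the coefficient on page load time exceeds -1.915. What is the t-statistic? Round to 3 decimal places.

H₀: β₁ = -1.915 vs H₁: β₁ > -1.915.
t = (b_1 − β₁⁰)/SE = (-1.396 − (-1.915)) / 1.802 = 0.288.
df = n − 2 = 132 − 2 = 130.
One-sided p ≈ 0.3869, which is ≥ 0.01, so fail to reject H₀.
The data do not give significant evidence that the true slope on page load time exceeds -1.915 % per unit.

t = 0.288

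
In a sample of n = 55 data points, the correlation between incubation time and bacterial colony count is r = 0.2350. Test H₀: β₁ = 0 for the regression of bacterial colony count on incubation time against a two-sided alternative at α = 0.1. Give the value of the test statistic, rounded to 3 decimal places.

t = r·√(n − 2)/√(1 − r²) = 0.2350·√53/√0.944775 = 1.760.
df = n − 2 = 53.
Two-sided p ≈ 0.0842, which is < 0.1, so reject H₀.
There is evidence of a linear association between incubation time and bacterial colony count.

t = 1.760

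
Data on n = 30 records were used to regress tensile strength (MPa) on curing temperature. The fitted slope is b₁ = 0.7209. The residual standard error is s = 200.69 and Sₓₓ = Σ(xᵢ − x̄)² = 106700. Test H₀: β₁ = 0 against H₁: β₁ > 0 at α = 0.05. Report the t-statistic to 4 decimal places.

t = 1.1734

SE(b₁) = s/√Sₓₓ = 200.69/√106700 = 0.614389.
t = 0.7209 / 0.614389 = 1.1734.
df = n − 2 = 28.
One-sided p ≈ 0.1253, which is ≥ 0.05, so fail to reject H₀.
The data do not give significant evidence that the true slope on curing temperature is positive.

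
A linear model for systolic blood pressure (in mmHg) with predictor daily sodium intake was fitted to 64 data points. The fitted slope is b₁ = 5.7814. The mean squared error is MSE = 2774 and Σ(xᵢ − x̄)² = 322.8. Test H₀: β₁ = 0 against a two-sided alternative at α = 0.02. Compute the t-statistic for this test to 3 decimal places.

SE(b₁) = √(MSE/Sₓₓ) = √(2774/322.8) = 2.93148.
t = 5.7814 / 2.93148 = 1.972.
df = n − 2 = 62.
Two-sided p ≈ 0.0531, which is ≥ 0.02, so fail to reject H₀.
The data do not give significant evidence of an association between daily sodium intake and systolic blood pressure.

t = 1.972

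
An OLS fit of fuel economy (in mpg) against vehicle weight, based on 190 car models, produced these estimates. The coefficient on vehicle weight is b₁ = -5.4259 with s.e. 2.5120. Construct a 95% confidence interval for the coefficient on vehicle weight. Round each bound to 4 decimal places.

df = n − 2 = 190 − 2 = 188.
t* = t_{0.025, 188} = 1.972663.
Margin = t* × SE = 1.972663 × 2.5120 = 4.955329.
CI: -5.4259 ± 4.955329 → (-10.3812, -0.4706).
With 95% confidence, each one-unit increase in vehicle weight is associated with a change of between -10.3812 and -0.4706 mpg in fuel economy.

(-10.3812, -0.4706)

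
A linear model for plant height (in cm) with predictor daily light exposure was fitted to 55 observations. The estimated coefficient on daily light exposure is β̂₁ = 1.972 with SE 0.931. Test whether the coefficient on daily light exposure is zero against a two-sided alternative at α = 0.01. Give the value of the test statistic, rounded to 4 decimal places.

H₀: β₁ = 0 vs H₁: β₁ ≠ 0.
t = (β̂₁ − β₁⁰)/SE = 1.972 / 0.931 = 2.1182.
df = n − 2 = 55 − 2 = 53.
Two-sided p ≈ 0.0389, which is ≥ 0.01, so fail to reject H₀.
The data do not give significant evidence of an association between daily light exposure and plant height.

t = 2.1182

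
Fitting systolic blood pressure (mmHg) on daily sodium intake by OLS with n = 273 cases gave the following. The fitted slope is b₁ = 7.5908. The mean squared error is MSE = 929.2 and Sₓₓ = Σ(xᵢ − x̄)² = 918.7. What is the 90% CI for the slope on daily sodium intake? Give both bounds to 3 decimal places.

SE(b₁) = √(MSE/Sₓₓ) = √(929.2/918.7) = 1.0057.
df = n − 2 = 271.
t* = t_{0.05, 271} = 1.650496.
Margin = t* × SE = 1.650496 × 1.0057 = 1.65990.
CI: 7.5908 ± 1.65990 → (5.931, 9.251).
With 90% confidence, each one-unit increase in daily sodium intake is associated with a change of between 5.931 and 9.251 mmHg in systolic blood pressure.

(5.931, 9.251)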